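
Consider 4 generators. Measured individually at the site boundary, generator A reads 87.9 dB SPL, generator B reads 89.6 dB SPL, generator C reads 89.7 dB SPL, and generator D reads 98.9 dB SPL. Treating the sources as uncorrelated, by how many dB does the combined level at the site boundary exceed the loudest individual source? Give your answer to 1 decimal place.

1.2 dB

Uncorrelated sources add in intensity (power), not in dB.
L_total = 10·log₁₀(10^(87.9/10) + 10^(89.6/10) + 10^(89.7/10) + 10^(98.9/10)) = 100.10 dB SPL.
Excess over the loudest (98.9 dB): 100.10 − 98.9 = 1.2 dB.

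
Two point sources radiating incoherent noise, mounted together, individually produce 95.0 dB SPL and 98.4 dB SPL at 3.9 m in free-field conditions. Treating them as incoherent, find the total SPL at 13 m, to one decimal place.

89.6 dB SPL

Combined at 3.9 m: 10·log₁₀(10^(95.0/10)+10^(98.4/10)) = 100.03 dB SPL.
Then apply −20·log₁₀(13/3.9) = -10.46 dB → 89.6 dB SPL.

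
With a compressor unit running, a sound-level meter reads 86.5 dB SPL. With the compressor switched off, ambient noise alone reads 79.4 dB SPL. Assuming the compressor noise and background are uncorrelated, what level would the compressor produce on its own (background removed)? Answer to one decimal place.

Subtract intensities: L_src = 10·log₁₀(10^(L_total/10) − 10^(L_bg/10)).
L_src = 10·log₁₀(10^(86.5/10) − 10^(79.4/10)) = 10·log₁₀(359600000) = 85.6 dB SPL.

85.6 dB SPL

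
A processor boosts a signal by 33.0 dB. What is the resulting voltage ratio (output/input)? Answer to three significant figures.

44.7

Voltage ratio = 10^(dB/20).
10^(33.0/20) = 10^(1.650) = 44.7.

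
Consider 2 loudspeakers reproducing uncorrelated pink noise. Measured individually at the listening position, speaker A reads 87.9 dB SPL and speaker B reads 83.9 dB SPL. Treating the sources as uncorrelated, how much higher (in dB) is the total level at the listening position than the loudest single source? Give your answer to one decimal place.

Incoherent sources sum as intensities:
L_total = 10·log₁₀(10^(87.9/10) + 10^(83.9/10)) = 89.36 dB SPL.
Excess over the loudest (87.9 dB): 89.36 − 87.9 = 1.5 dB.

1.5 dB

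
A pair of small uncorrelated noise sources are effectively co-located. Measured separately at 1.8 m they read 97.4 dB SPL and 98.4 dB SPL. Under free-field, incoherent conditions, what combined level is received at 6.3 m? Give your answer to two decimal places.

Combined at 1.8 m: 10·log₁₀(10^(97.4/10)+10^(98.4/10)) = 100.939 dB SPL.
Then apply −20·log₁₀(6.3/1.8) = -10.881 dB → 90.06 dB SPL.

90.06 dB SPL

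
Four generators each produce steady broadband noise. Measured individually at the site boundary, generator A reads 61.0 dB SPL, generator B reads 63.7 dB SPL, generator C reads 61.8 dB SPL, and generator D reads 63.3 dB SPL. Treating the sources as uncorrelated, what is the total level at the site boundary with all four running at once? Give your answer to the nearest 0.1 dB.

Add the sources as powers (linear), then convert back to dB:
L_total = 10·log₁₀(10^(61.0/10) + 10^(63.7/10) + 10^(61.8/10) + 10^(63.3/10)) = 10·log₁₀(7255000) = 68.6 dB SPL.

68.6 dB SPL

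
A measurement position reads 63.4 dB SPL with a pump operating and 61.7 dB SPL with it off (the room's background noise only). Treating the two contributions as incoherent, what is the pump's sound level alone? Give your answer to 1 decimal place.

58.5 dB SPL

Remove the background by subtracting linear intensities:
L_src = 10·log₁₀(10^(63.4/10) − 10^(61.7/10)) = 10·log₁₀(708700) = 58.5 dB SPL.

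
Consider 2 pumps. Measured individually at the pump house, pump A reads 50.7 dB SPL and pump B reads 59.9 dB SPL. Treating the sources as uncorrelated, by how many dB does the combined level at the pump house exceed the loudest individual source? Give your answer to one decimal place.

Incoherent sources sum as intensities:
L_total = 10·log₁₀(10^(50.7/10) + 10^(59.9/10)) = 60.39 dB SPL.
Excess over the loudest (59.9 dB): 60.39 − 59.9 = 0.5 dB.

0.5 dB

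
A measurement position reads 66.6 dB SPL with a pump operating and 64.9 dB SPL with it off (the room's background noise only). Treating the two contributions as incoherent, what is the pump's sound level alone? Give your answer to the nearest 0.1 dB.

Background correction is a power subtraction:
L_src = 10·log₁₀(10^(66.6/10) − 10^(64.9/10)) = 10·log₁₀(1481000) = 61.7 dB SPL.

61.7 dB SPL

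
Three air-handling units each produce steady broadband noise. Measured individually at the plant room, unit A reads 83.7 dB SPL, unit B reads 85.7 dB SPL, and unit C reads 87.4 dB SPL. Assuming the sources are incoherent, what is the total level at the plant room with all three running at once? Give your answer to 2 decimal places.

Add the sources as powers (linear), then convert back to dB:
L_total = 10·log₁₀(10^(83.7/10) + 10^(85.7/10) + 10^(87.4/10)) = 10·log₁₀(1155000000) = 90.63 dB SPL.

90.63 dB SPL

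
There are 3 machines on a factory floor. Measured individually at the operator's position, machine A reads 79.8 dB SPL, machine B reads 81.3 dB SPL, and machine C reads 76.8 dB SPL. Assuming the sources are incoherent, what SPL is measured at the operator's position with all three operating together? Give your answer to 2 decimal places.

84.44 dB SPL

Uncorrelated sources add in intensity (power), not in dB.
L_total = 10·log₁₀(10^(79.8/10) + 10^(81.3/10) + 10^(76.8/10)) = 10·log₁₀(278300000) = 84.44 dB SPL.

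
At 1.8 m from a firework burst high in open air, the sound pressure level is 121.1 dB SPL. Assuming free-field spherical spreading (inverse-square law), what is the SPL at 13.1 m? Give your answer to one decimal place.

Free-field point source: level drops by 20·log₁₀ of the distance ratio.
ΔL = −20·log₁₀(13.1/1.8) = -17.24 dB, so L₂ = 121.1 + (-17.24) = 103.9 dB SPL.

103.9 dB SPL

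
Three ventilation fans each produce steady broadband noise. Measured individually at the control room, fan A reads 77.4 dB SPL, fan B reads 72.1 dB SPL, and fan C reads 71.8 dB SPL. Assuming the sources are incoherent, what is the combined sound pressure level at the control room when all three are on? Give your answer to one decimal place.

79.4 dB SPL

Uncorrelated sources add in intensity (power), not in dB.
L_total = 10·log₁₀(10^(77.4/10) + 10^(72.1/10) + 10^(71.8/10)) = 10·log₁₀(86310000) = 79.4 dB SPL.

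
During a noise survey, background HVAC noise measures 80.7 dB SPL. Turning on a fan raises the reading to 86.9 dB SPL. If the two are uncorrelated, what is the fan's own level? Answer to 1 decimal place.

Background correction is a power subtraction:
L_src = 10·log₁₀(10^(86.9/10) − 10^(80.7/10)) = 10·log₁₀(372300000) = 85.7 dB SPL.

85.7 dB SPL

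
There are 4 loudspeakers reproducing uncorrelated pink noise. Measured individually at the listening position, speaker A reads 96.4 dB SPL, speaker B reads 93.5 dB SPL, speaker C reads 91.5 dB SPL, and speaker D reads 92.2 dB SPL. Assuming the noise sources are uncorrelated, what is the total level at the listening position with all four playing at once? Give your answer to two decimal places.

Incoherent sources sum as intensities:
L_total = 10·log₁₀(10^(96.4/10) + 10^(93.5/10) + 10^(91.5/10) + 10^(92.2/10)) = 10·log₁₀(9676000000) = 99.86 dB SPL.

99.86 dB SPL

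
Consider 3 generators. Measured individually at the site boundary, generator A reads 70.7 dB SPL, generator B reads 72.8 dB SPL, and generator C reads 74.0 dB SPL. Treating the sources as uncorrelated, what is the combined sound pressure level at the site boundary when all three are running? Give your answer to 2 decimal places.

77.48 dB SPL

Uncorrelated sources add in intensity (power), not in dB.
L_total = 10·log₁₀(10^(70.7/10) + 10^(72.8/10) + 10^(74.0/10)) = 10·log₁₀(55920000) = 77.48 dB SPL.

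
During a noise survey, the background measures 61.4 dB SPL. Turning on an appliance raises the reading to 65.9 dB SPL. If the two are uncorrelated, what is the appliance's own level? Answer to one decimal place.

64.0 dB SPL

Subtract intensities: L_src = 10·log₁₀(10^(L_total/10) − 10^(L_bg/10)).
L_src = 10·log₁₀(10^(65.9/10) − 10^(61.4/10)) = 10·log₁₀(2510000) = 64.0 dB SPL.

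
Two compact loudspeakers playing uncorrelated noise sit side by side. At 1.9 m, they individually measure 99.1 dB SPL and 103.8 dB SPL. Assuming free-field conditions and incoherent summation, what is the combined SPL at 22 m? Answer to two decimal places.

83.79 dB SPL

Combined at 1.9 m: 10·log₁₀(10^(99.1/10)+10^(103.8/10)) = 105.067 dB SPL.
Then apply −20·log₁₀(22/1.9) = -21.273 dB → 83.79 dB SPL.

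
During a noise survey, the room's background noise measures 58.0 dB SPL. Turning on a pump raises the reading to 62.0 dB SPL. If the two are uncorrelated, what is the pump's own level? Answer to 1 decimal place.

59.8 dB SPL

Subtract intensities: L_src = 10·log₁₀(10^(L_total/10) − 10^(L_bg/10)).
L_src = 10·log₁₀(10^(62.0/10) − 10^(58.0/10)) = 10·log₁₀(953900) = 59.8 dB SPL.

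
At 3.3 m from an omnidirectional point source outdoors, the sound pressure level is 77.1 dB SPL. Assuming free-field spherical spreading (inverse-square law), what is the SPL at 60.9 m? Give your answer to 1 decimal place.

For a point source in a free field, ΔL = −20·log₁₀(d₂/d₁).
ΔL = −20·log₁₀(60.9/3.3) = -25.32 dB, so L₂ = 77.1 + (-25.32) = 51.8 dB SPL.

51.8 dB SPL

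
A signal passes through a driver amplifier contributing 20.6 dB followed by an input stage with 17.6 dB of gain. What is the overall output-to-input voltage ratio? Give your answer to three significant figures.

81.3

Net gain = 20.6 + 17.6 = 38.2 dB.
Voltage ratio = 10^(38.2/20) = 81.3.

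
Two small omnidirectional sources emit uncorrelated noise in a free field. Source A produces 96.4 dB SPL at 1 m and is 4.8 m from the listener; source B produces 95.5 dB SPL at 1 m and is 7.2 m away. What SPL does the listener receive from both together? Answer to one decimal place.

At the listener: L_A = 96.4 − 20·log₁₀(4.8) = 82.78 dB; L_B = 95.5 − 20·log₁₀(7.2) = 78.35 dB.
Combined: 10·log₁₀(10^(82.78/10)+10^(78.35/10)) = 84.1 dB SPL.

84.1 dB SPL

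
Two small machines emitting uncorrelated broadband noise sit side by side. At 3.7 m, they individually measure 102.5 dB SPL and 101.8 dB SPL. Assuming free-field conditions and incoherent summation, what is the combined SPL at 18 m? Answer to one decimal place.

Combined at 3.7 m: 10·log₁₀(10^(102.5/10)+10^(101.8/10)) = 105.17 dB SPL.
Then apply −20·log₁₀(18/3.7) = -13.74 dB → 91.4 dB SPL.

91.4 dB SPL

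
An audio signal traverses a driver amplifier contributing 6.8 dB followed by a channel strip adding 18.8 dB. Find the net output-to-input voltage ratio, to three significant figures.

19.1

Net gain = 6.8 + 18.8 = 25.6 dB.
Voltage ratio = 10^(25.6/20) = 19.1.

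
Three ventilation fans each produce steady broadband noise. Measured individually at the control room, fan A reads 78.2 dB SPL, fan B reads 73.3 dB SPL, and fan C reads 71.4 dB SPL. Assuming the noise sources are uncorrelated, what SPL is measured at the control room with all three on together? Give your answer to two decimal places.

Incoherent sources sum as intensities:
L_total = 10·log₁₀(10^(78.2/10) + 10^(73.3/10) + 10^(71.4/10)) = 10·log₁₀(101300000) = 80.05 dB SPL.

80.05 dB SPL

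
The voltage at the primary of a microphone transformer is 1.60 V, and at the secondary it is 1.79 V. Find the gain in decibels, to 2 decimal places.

Voltage ratio → dB uses the 20·log₁₀ form:
20·log₁₀(1.79/1.60) = 20·log₁₀(1.119) = 0.97 dB.

0.97 dB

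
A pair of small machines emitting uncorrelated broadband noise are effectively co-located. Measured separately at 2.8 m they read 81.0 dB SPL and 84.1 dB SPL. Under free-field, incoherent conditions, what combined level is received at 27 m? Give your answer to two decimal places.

Combined at 2.8 m: 10·log₁₀(10^(81.0/10)+10^(84.1/10)) = 85.831 dB SPL.
Then apply −20·log₁₀(27/2.8) = -19.684 dB → 66.15 dB SPL.

66.15 dB SPL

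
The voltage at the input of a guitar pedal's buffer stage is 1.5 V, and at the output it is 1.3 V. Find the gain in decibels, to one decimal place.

-1.2 dB

For a voltage ratio, dB = 20·log₁₀(V₂/V₁).
20·log₁₀(1.3/1.5) = 20·log₁₀(0.8667) = -1.2 dB.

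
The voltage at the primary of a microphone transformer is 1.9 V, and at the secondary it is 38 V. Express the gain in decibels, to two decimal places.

26.02 dB

Voltage is an amplitude quantity, so gain = 20·log₁₀(V_out/V_in).
20·log₁₀(38/1.9) = 20·log₁₀(20.00) = 26.02 dB.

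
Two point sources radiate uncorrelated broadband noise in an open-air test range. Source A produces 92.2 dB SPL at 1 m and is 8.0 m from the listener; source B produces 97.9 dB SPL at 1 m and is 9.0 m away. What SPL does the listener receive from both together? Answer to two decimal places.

At the listener: L_A = 92.2 − 20·log₁₀(8.0) = 74.138 dB; L_B = 97.9 − 20·log₁₀(9.0) = 78.815 dB.
Combined: 10·log₁₀(10^(74.138/10)+10^(78.815/10)) = 80.09 dB SPL.

80.09 dB SPL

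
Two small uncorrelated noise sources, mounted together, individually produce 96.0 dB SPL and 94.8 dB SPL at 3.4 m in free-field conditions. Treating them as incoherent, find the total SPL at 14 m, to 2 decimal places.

86.16 dB SPL

Combined at 3.4 m: 10·log₁₀(10^(96.0/10)+10^(94.8/10)) = 98.452 dB SPL.
Then apply −20·log₁₀(14/3.4) = -12.293 dB → 86.16 dB SPL.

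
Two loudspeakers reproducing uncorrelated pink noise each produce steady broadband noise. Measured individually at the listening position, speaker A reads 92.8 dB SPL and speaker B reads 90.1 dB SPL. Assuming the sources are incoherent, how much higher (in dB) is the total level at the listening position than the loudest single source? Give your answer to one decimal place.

1.9 dB

Incoherent sources sum as intensities:
L_total = 10·log₁₀(10^(92.8/10) + 10^(90.1/10)) = 94.67 dB SPL.
Excess over the loudest (92.8 dB): 94.67 − 92.8 = 1.9 dB.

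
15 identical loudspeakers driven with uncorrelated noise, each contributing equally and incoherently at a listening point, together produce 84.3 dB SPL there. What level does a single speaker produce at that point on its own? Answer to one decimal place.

15 equal incoherent sources add 10·log₁₀(15) = 11.76 dB over one source.
L_one = 84.3 − 11.76 = 72.5 dB SPL.

72.5 dB SPL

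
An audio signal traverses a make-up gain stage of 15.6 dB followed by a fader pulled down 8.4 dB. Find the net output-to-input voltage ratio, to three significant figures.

2.29

Net gain = 15.6 + (−8.4) = 7.2 dB.
Voltage ratio = 10^(7.2/20) = 2.29.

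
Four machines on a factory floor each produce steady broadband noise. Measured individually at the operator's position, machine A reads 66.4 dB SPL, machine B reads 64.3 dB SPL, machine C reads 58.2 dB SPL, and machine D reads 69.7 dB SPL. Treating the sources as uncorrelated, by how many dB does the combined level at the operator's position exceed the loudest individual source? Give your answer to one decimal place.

2.6 dB

Uncorrelated sources add in intensity (power), not in dB.
L_total = 10·log₁₀(10^(66.4/10) + 10^(64.3/10) + 10^(58.2/10) + 10^(69.7/10)) = 72.32 dB SPL.
Excess over the loudest (69.7 dB): 72.32 − 69.7 = 2.6 dB.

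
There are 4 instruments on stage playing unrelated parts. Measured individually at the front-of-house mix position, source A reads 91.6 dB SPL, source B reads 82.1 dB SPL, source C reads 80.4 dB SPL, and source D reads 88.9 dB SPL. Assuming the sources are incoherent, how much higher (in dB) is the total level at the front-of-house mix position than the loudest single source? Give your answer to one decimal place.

2.4 dB

Incoherent sources sum as intensities:
L_total = 10·log₁₀(10^(91.6/10) + 10^(82.1/10) + 10^(80.4/10) + 10^(88.9/10)) = 93.97 dB SPL.
Excess over the loudest (91.6 dB): 93.97 − 91.6 = 2.4 dB.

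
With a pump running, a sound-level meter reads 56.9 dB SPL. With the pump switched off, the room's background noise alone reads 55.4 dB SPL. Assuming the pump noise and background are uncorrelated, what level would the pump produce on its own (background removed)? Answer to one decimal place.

Background correction is a power subtraction:
L_src = 10·log₁₀(10^(56.9/10) − 10^(55.4/10)) = 10·log₁₀(143000) = 51.6 dB SPL.

51.6 dB SPL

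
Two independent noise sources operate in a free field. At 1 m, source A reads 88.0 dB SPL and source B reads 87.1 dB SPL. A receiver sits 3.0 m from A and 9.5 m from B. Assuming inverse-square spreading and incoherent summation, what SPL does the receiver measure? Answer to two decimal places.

At the listener: L_A = 88.0 − 20·log₁₀(3.0) = 78.458 dB; L_B = 87.1 − 20·log₁₀(9.5) = 67.546 dB.
Combined: 10·log₁₀(10^(78.458/10)+10^(67.546/10)) = 78.80 dB SPL.

78.80 dB SPL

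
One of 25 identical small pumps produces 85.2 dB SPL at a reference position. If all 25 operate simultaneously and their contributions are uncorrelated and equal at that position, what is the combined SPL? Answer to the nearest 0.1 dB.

99.2 dB SPL

25 equal incoherent sources raise the level by 10·log₁₀(25) = 13.98 dB.
L_total = 85.2 + 13.98 = 99.2 dB SPL.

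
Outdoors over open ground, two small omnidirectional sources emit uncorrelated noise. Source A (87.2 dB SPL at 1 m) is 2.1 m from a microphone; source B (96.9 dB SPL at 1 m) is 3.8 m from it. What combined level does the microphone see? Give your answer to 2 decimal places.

At the listener: L_A = 87.2 − 20·log₁₀(2.1) = 80.756 dB; L_B = 96.9 − 20·log₁₀(3.8) = 85.304 dB.
Combined: 10·log₁₀(10^(80.756/10)+10^(85.304/10)) = 86.61 dB SPL.

86.61 dB SPL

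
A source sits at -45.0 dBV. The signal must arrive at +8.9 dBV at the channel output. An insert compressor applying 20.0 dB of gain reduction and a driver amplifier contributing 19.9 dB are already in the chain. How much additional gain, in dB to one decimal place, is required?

54.0 dB

The required make-up gain is the shortfall in the dB sum.
G = +8.9 − (-45.0) + 20.0 − 19.9 = 54.0 dB.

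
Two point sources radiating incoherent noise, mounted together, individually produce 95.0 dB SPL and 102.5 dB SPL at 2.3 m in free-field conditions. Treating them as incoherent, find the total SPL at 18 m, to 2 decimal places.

Combined at 2.3 m: 10·log₁₀(10^(95.0/10)+10^(102.5/10)) = 103.211 dB SPL.
Then apply −20·log₁₀(18/2.3) = -17.871 dB → 85.34 dB SPL.

85.34 dB SPL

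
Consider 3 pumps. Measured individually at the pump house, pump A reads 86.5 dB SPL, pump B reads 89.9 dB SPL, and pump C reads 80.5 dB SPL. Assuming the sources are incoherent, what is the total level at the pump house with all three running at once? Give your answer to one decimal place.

91.9 dB SPL

Incoherent sources sum as intensities:
L_total = 10·log₁₀(10^(86.5/10) + 10^(89.9/10) + 10^(80.5/10)) = 10·log₁₀(1536000000) = 91.9 dB SPL.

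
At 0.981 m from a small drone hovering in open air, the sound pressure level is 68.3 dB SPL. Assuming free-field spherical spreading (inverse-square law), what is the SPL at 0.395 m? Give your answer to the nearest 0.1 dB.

Free-field point source: level drops by 20·log₁₀ of the distance ratio.
ΔL = −20·log₁₀(0.395/0.981) = 7.90 dB, so L₂ = 68.3 + (7.90) = 76.2 dB SPL.

76.2 dB SPL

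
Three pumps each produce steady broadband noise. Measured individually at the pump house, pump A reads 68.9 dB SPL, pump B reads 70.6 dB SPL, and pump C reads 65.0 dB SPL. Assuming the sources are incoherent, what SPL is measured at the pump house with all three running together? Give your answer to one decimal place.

73.5 dB SPL

Incoherent sources sum as intensities:
L_total = 10·log₁₀(10^(68.9/10) + 10^(70.6/10) + 10^(65.0/10)) = 10·log₁₀(22410000) = 73.5 dB SPL.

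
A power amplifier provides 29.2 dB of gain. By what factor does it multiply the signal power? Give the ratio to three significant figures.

832

Power ratio = 10^(dB/10).
10^(29.2/10) = 10^(2.920) = 832.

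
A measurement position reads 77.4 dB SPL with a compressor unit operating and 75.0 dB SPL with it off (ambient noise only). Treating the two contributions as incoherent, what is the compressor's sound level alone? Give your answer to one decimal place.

73.7 dB SPL

Subtract intensities: L_src = 10·log₁₀(10^(L_total/10) − 10^(L_bg/10)).
L_src = 10·log₁₀(10^(77.4/10) − 10^(75.0/10)) = 10·log₁₀(23330000) = 73.7 dB SPL.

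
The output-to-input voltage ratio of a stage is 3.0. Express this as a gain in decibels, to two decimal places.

Voltage is an amplitude quantity, so gain = 20·log₁₀(V_out/V_in).
20·log₁₀(3.0) = 9.54 dB.

9.54 dB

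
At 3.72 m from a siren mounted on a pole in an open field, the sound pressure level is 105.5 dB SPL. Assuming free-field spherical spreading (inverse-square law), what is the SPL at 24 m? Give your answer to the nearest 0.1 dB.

Inverse-square spreading gives ΔL = −20·log₁₀(d₂/d₁).
ΔL = −20·log₁₀(24/3.72) = -16.19 dB, so L₂ = 105.5 + (-16.19) = 89.3 dB SPL.

89.3 dB SPL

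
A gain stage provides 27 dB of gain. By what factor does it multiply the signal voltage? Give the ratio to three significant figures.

Voltage ratio = 10^(dB/20).
10^(27/20) = 10^(1.350) = 22.4.

22.4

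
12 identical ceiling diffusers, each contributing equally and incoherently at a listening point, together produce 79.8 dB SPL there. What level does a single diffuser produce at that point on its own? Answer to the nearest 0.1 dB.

12 equal incoherent sources add 10·log₁₀(12) = 10.79 dB over one source.
L_one = 79.8 − 10.79 = 69.0 dB SPL.

69.0 dB SPL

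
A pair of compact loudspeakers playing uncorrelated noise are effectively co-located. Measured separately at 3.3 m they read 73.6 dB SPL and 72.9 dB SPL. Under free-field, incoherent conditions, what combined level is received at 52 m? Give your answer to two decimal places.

52.32 dB SPL

Combined at 3.3 m: 10·log₁₀(10^(73.6/10)+10^(72.9/10)) = 76.274 dB SPL.
Then apply −20·log₁₀(52/3.3) = -23.950 dB → 52.32 dB SPL.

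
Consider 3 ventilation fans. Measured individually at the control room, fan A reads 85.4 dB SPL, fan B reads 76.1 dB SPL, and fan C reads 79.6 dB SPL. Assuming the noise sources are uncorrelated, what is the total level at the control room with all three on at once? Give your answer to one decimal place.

Add the sources as powers (linear), then convert back to dB:
L_total = 10·log₁₀(10^(85.4/10) + 10^(76.1/10) + 10^(79.6/10)) = 10·log₁₀(478700000) = 86.8 dB SPL.

86.8 dB SPL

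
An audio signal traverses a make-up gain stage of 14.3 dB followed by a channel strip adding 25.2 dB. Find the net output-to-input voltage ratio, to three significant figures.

94.4

Net gain = 14.3 + 25.2 = 39.5 dB.
Voltage ratio = 10^(39.5/20) = 94.4.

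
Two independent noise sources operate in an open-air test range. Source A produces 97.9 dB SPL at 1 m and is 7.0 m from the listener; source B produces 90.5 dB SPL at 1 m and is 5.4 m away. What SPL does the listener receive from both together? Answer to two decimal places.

82.16 dB SPL

At the listener: L_A = 97.9 − 20·log₁₀(7.0) = 80.998 dB; L_B = 90.5 − 20·log₁₀(5.4) = 75.852 dB.
Combined: 10·log₁₀(10^(80.998/10)+10^(75.852/10)) = 82.16 dB SPL.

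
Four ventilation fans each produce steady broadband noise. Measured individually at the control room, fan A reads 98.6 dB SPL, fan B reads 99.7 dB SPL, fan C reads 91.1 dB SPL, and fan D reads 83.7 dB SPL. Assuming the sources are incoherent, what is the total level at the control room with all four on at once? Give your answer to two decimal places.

Add the sources as powers (linear), then convert back to dB:
L_total = 10·log₁₀(10^(98.6/10) + 10^(99.7/10) + 10^(91.1/10) + 10^(83.7/10)) = 10·log₁₀(18100000000) = 102.58 dB SPL.

102.58 dB SPL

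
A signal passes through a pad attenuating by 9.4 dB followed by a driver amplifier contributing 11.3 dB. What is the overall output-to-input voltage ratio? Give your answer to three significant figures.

Net gain = (−9.4) + 11.3 = 1.9 dB.
Voltage ratio = 10^(1.9/20) = 1.24.

1.24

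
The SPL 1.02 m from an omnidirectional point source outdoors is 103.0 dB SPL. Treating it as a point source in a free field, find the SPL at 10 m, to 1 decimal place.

83.2 dB SPL

Free-field point source: level drops by 20·log₁₀ of the distance ratio.
ΔL = −20·log₁₀(10/1.02) = -19.83 dB, so L₂ = 103.0 + (-19.83) = 83.2 dB SPL.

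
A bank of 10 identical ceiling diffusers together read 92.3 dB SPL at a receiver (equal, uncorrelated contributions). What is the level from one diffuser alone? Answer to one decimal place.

10 equal incoherent sources add 10·log₁₀(10) = 10.00 dB over one source.
L_one = 92.3 − 10.00 = 82.3 dB SPL.

82.3 dB SPL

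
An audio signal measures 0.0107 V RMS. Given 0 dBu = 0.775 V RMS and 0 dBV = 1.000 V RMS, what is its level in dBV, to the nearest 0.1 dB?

dBV = 20·log₁₀(V / 1.000 V).
20·log₁₀(0.0107/1.000) = -39.4 dBV.

-39.4 dBV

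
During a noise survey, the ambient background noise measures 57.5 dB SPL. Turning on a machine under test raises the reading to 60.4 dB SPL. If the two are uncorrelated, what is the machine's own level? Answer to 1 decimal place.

57.3 dB SPL

Background correction is a power subtraction:
L_src = 10·log₁₀(10^(60.4/10) − 10^(57.5/10)) = 10·log₁₀(534100) = 57.3 dB SPL.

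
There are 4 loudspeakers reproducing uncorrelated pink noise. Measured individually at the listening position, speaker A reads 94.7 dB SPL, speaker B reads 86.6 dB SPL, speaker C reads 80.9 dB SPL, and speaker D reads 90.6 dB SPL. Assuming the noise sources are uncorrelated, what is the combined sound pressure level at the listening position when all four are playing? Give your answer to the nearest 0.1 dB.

96.7 dB SPL

Add the sources as powers (linear), then convert back to dB:
L_total = 10·log₁₀(10^(94.7/10) + 10^(86.6/10) + 10^(80.9/10) + 10^(90.6/10)) = 10·log₁₀(4679000000) = 96.7 dB SPL.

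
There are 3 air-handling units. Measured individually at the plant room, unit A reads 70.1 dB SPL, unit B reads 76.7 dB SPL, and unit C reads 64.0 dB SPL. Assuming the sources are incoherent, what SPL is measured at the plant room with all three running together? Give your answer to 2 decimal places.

77.75 dB SPL

Uncorrelated sources add in intensity (power), not in dB.
L_total = 10·log₁₀(10^(70.1/10) + 10^(76.7/10) + 10^(64.0/10)) = 10·log₁₀(59520000) = 77.75 dB SPL.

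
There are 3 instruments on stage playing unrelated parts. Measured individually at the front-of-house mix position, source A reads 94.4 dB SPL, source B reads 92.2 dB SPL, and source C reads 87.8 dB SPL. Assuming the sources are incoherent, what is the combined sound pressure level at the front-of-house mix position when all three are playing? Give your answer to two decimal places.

97.00 dB SPL

Incoherent sources sum as intensities:
L_total = 10·log₁₀(10^(94.4/10) + 10^(92.2/10) + 10^(87.8/10)) = 10·log₁₀(5016000000) = 97.00 dB SPL.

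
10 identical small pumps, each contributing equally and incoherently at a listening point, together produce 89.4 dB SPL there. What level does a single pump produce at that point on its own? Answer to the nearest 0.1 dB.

79.4 dB SPL

10 equal incoherent sources add 10·log₁₀(10) = 10.00 dB over one source.
L_one = 89.4 − 10.00 = 79.4 dB SPL.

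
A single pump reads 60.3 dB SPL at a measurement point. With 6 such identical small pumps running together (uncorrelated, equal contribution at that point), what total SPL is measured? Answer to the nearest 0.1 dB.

6 equal incoherent sources raise the level by 10·log₁₀(6) = 7.78 dB.
L_total = 60.3 + 7.78 = 68.1 dB SPL.

68.1 dB SPL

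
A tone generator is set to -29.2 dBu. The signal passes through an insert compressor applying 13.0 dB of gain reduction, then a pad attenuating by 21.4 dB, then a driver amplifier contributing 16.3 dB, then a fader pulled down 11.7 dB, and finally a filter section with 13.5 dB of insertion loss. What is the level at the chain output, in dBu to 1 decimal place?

Gain stages sum in dB:
-29.2 − 13.0 − 21.4 + 16.3 − 11.7 − 13.5 = -72.5 dBu.

-72.5 dBu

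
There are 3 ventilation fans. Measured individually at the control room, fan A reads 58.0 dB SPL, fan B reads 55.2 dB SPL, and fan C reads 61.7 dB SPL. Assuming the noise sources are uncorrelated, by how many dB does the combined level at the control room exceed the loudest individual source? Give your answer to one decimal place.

2.2 dB

Add the sources as powers (linear), then convert back to dB:
L_total = 10·log₁₀(10^(58.0/10) + 10^(55.2/10) + 10^(61.7/10)) = 63.88 dB SPL.
Excess over the loudest (61.7 dB): 63.88 − 61.7 = 2.2 dB.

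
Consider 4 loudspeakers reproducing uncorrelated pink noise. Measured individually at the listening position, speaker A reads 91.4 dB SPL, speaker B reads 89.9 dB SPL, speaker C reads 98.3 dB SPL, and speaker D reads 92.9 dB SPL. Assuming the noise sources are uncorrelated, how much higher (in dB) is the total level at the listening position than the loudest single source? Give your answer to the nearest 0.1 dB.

Incoherent sources sum as intensities:
L_total = 10·log₁₀(10^(91.4/10) + 10^(89.9/10) + 10^(98.3/10) + 10^(92.9/10)) = 100.44 dB SPL.
Excess over the loudest (98.3 dB): 100.44 − 98.3 = 2.1 dB.

2.1 dB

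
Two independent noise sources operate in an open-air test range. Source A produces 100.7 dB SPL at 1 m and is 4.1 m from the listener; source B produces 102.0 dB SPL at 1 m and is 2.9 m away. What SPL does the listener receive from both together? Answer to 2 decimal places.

At the listener: L_A = 100.7 − 20·log₁₀(4.1) = 88.444 dB; L_B = 102.0 − 20·log₁₀(2.9) = 92.752 dB.
Combined: 10·log₁₀(10^(88.444/10)+10^(92.752/10)) = 94.12 dB SPL.

94.12 dB SPL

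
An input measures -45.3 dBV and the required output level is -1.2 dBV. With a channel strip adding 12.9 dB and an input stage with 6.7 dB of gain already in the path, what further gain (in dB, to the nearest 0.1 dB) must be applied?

The required make-up gain is the shortfall in the dB sum.
G = -1.2 − (-45.3) − 12.9 − 6.7 = 24.5 dB.

24.5 dB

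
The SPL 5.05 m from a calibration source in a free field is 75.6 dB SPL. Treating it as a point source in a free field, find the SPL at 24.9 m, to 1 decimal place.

Free-field point source: level drops by 20·log₁₀ of the distance ratio.
ΔL = −20·log₁₀(24.9/5.05) = -13.86 dB, so L₂ = 75.6 + (-13.86) = 61.7 dB SPL.

61.7 dB SPL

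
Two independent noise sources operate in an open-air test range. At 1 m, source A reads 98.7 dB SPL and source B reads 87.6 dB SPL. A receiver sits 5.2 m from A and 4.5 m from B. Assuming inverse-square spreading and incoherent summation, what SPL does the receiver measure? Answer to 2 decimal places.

At the listener: L_A = 98.7 − 20·log₁₀(5.2) = 84.380 dB; L_B = 87.6 − 20·log₁₀(4.5) = 74.536 dB.
Combined: 10·log₁₀(10^(84.380/10)+10^(74.536/10)) = 84.81 dB SPL.

84.81 dB SPL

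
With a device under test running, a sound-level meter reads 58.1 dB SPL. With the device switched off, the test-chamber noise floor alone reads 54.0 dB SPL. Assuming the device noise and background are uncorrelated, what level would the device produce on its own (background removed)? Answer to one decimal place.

Subtract intensities: L_src = 10·log₁₀(10^(L_total/10) − 10^(L_bg/10)).
L_src = 10·log₁₀(10^(58.1/10) − 10^(54.0/10)) = 10·log₁₀(394500) = 56.0 dB SPL.

56.0 dB SPL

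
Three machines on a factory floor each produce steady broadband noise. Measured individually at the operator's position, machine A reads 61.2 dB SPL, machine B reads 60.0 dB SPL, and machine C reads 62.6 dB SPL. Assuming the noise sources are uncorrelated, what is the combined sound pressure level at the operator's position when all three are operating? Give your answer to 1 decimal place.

Add the sources as powers (linear), then convert back to dB:
L_total = 10·log₁₀(10^(61.2/10) + 10^(60.0/10) + 10^(62.6/10)) = 10·log₁₀(4138000) = 66.2 dB SPL.

66.2 dB SPL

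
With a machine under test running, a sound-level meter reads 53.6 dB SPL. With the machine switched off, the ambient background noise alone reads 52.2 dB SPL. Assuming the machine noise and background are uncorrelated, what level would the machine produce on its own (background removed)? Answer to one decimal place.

Remove the background by subtracting linear intensities:
L_src = 10·log₁₀(10^(53.6/10) − 10^(52.2/10)) = 10·log₁₀(63130) = 48.0 dB SPL.

48.0 dB SPL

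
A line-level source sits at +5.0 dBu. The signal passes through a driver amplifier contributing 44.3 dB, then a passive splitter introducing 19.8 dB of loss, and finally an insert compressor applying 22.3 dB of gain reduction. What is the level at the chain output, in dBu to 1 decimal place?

+7.2 dBu

Gain stages sum in dB:
+5.0 + 44.3 − 19.8 − 22.3 = +7.2 dBu.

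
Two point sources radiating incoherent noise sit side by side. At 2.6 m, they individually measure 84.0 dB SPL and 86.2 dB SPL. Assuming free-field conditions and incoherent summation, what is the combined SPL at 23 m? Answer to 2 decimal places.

Combined at 2.6 m: 10·log₁₀(10^(84.0/10)+10^(86.2/10)) = 88.248 dB SPL.
Then apply −20·log₁₀(23/2.6) = -18.935 dB → 69.31 dB SPL.

69.31 dB SPL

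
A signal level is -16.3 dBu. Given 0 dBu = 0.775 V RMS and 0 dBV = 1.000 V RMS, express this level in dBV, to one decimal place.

-18.5 dBV

The offset between the scales is 20·log₁₀(0.775/1.000) = −2.214 dB.
So dBV = -16.3 − 2.214 = -18.5 dBV.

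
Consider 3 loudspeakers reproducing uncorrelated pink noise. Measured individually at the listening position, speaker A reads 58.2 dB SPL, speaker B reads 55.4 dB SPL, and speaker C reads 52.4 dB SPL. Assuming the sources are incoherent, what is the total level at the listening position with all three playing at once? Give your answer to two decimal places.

60.72 dB SPL

Uncorrelated sources add in intensity (power), not in dB.
L_total = 10·log₁₀(10^(58.2/10) + 10^(55.4/10) + 10^(52.4/10)) = 10·log₁₀(1181000) = 60.72 dB SPL.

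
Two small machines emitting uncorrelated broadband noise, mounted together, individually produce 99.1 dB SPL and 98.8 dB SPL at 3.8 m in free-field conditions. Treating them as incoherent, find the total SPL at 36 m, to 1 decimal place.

82.4 dB SPL

Combined at 3.8 m: 10·log₁₀(10^(99.1/10)+10^(98.8/10)) = 101.96 dB SPL.
Then apply −20·log₁₀(36/3.8) = -19.53 dB → 82.4 dB SPL.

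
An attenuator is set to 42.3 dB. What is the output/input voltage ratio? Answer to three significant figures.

Voltage ratio = 10^(dB/20).
10^(-42.3/20) = 10^(-2.115) = 0.00767.

0.00767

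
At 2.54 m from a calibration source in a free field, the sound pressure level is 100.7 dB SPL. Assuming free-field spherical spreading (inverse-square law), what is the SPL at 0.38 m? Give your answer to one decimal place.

117.2 dB SPL

Inverse-square spreading gives ΔL = −20·log₁₀(d₂/d₁).
ΔL = −20·log₁₀(0.38/2.54) = 16.50 dB, so L₂ = 100.7 + (16.50) = 117.2 dB SPL.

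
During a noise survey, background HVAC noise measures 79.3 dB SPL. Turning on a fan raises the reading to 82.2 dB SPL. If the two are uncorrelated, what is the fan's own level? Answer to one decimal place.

79.1 dB SPL

Subtract intensities: L_src = 10·log₁₀(10^(L_total/10) − 10^(L_bg/10)).
L_src = 10·log₁₀(10^(82.2/10) − 10^(79.3/10)) = 10·log₁₀(80840000) = 79.1 dB SPL.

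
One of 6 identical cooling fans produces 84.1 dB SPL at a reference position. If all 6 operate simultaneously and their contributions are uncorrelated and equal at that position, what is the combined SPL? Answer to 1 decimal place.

6 equal incoherent sources raise the level by 10·log₁₀(6) = 7.78 dB.
L_total = 84.1 + 7.78 = 91.9 dB SPL.

91.9 dB SPL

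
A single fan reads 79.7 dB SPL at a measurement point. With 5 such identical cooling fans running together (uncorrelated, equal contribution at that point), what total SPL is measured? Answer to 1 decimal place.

86.7 dB SPL

5 equal incoherent sources raise the level by 10·log₁₀(5) = 6.99 dB.
L_total = 79.7 + 6.99 = 86.7 dB SPL.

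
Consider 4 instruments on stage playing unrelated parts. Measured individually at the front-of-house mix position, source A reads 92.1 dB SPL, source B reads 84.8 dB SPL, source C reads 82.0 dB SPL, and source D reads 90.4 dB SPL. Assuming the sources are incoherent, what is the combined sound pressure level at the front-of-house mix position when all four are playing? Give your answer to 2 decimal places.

Incoherent sources sum as intensities:
L_total = 10·log₁₀(10^(92.1/10) + 10^(84.8/10) + 10^(82.0/10) + 10^(90.4/10)) = 10·log₁₀(3179000000) = 95.02 dB SPL.

95.02 dB SPL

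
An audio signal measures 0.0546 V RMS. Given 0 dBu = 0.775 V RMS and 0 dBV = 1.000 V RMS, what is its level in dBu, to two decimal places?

-23.04 dBu

dBu = 20·log₁₀(V / 0.775 V).
20·log₁₀(0.0546/0.775) = -23.04 dBu.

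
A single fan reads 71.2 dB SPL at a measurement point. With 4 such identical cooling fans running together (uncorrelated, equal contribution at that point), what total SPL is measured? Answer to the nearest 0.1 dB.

77.2 dB SPL

4 equal incoherent sources raise the level by 10·log₁₀(4) = 6.02 dB.
L_total = 71.2 + 6.02 = 77.2 dB SPL.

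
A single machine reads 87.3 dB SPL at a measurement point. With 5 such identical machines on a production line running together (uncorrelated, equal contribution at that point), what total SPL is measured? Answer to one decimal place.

94.3 dB SPL

5 equal incoherent sources raise the level by 10·log₁₀(5) = 6.99 dB.
L_total = 87.3 + 6.99 = 94.3 dB SPL.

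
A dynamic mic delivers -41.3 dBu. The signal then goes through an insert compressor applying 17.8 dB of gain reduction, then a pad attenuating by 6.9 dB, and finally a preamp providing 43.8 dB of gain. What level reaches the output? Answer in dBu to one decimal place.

-22.2 dBu

In dB, series stages simply add:
-41.3 − 17.8 − 6.9 + 43.8 = -22.2 dBu.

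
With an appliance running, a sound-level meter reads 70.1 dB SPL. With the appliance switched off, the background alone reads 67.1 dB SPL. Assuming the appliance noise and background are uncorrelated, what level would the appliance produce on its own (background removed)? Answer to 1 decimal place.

Subtract intensities: L_src = 10·log₁₀(10^(L_total/10) − 10^(L_bg/10)).
L_src = 10·log₁₀(10^(70.1/10) − 10^(67.1/10)) = 10·log₁₀(5104000) = 67.1 dB SPL.

67.1 dB SPL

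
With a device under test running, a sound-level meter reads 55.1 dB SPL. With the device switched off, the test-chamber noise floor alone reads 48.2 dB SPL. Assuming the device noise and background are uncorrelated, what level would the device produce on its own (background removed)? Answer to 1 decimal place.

Remove the background by subtracting linear intensities:
L_src = 10·log₁₀(10^(55.1/10) − 10^(48.2/10)) = 10·log₁₀(257500) = 54.1 dB SPL.

54.1 dB SPL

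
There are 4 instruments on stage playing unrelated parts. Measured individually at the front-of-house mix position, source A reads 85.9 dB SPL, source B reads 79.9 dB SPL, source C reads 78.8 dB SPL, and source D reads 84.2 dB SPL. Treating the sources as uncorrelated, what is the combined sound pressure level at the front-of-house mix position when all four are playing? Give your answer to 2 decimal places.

89.17 dB SPL

Add the sources as powers (linear), then convert back to dB:
L_total = 10·log₁₀(10^(85.9/10) + 10^(79.9/10) + 10^(78.8/10) + 10^(84.2/10)) = 10·log₁₀(825700000) = 89.17 dB SPL.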